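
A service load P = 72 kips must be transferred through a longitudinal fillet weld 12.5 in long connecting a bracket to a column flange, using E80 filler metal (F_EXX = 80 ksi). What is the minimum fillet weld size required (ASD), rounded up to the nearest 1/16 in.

Total weld length L = 12.5 in.
Required throat t_e = P × Ω / (0.6 F_EXX × L) = 72 × 2.0 / (0.6 × 80 × 12.5) = 0.24 in.
Required leg w = t_e / 0.707 = 0.3395 in → use 3/8 in.

w = 3/8 in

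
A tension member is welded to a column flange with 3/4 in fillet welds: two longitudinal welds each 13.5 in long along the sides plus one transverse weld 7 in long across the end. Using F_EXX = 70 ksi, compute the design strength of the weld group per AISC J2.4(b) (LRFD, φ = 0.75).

φR_n ≈ 568 kip

t_e = 0.707 × 0.75 = 0.5302 in.
R_nwl = 0.6 × 70 × 0.5302 × 27 = 601.3 kip (longitudinal, 2 welds).
R_nwt = 0.6 × 70 × 0.5302 × 7 = 155.9 kip (transverse, base value).
(i) R_nwl + R_nwt = 757.2 kip; (ii) 0.85 R_nwl + 1.5 R_nwt = 744.9 kip.
R_n = max = 757.2 kip [governs: (i)]; φR_n = 567.9 kip.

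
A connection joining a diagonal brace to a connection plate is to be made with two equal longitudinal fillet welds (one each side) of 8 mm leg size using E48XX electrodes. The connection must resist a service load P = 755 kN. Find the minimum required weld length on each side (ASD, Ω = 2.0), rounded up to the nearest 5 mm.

E48XX → F_EXX = 480 MPa.
Throat t_e = 0.707 × 8 = 5.656 mm.
r_n/Ω = (0.6 × 480 × 5.656) / 2.0 = 814.5 N/mm = 0.8145 kN/mm.
L_req = P / (r_n/Ω) = 755 / 0.8145 = 927 mm total.
Per side: 927 / 2 = 463.5 mm.
Round up → use L = 465 mm on each side.

L = 465 mm on each side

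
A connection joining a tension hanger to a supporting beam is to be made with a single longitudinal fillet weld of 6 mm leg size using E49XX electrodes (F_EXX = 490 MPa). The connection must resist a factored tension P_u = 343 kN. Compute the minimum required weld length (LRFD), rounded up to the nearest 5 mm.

L = 370 mm

Throat t_e = 0.707 × 6 = 4.242 mm.
φr_n = 0.75 × 0.6 × 490 × 4.242 × 10⁻³ = 0.9354 kN/mm.
L_req = P_u / φr_n = 343 / 0.9354 = 366.7 mm total.
Round up → use L = 370 mm.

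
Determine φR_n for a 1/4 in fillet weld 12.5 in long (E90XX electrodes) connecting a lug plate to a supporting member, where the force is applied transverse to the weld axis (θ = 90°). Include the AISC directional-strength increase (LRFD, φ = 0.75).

E90XX → F_EXX = 90 ksi.
t_e = 0.707 × 0.25 = 0.1767 in; A_we = 0.1767 × 12.5 = 2.209 in².
Directional factor: 1.0 + 0.5 sin^1.5(90°) = 1.5.
F_nw = 0.6 × 90 × 1.5 = 81 ksi.
φR_n = 0.75 × 81 × 2.209 = 134.2 kip.

φR_n ≈ 134 kip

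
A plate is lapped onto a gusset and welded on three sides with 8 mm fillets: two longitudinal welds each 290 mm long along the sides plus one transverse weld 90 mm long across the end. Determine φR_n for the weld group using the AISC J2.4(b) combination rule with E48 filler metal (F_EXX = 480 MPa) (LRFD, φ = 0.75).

φR_n ≈ 819 kN

t_e = 0.707 × 8 = 5.656 mm.
R_nwl = 0.6 × 480 × 5.656 × 580 × 10⁻³ = 944.8 kN (longitudinal, 2 welds).
R_nwt = 0.6 × 480 × 5.656 × 90 × 10⁻³ = 146.6 kN (transverse, base value).
(i) R_nwl + R_nwt = 1091 kN; (ii) 0.85 R_nwl + 1.5 R_nwt = 1023 kN.
R_n = max = 1091 kN [governs: (i)]; φR_n = 818.5 kN.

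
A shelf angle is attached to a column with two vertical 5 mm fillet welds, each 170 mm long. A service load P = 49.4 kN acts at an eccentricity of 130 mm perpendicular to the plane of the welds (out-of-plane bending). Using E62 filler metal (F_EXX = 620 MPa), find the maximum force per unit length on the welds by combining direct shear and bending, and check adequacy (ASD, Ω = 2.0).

f_max ≈ 682 N/mm; NOT adequate

L_w = 2 × 170 = 340 mm; section modulus (unit throat) S = 2 × L²/6 = 9633 mm².
Direct shear f_v = P/L_w = 49.4×10³/340 = 145.3 N/mm.
Moment M = P × e = 49.4×10³ × 130 = 6422000 N·mm; bending f_b = M/S = 666.6 N/mm.
f_max = √(f_v² + f_b²) = √(145.3² + 666.6²) = 682.3 N/mm.
r_n/Ω = (1/2.0) × 0.6 × 620 × (0.707 × 5) = 657.5 N/mm → NOT adequate.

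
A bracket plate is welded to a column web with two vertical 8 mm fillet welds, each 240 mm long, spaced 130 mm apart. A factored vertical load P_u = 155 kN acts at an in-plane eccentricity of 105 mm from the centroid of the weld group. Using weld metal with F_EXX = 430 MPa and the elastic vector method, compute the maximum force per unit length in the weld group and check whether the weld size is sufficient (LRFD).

f_max ≈ 724 N/mm; adequate

Total weld length L_w = 480 mm. Treat welds as unit-width lines.
Polar moment about centroid: J = 2[d³/12 + d(b/2)²] = 2[240³/12 + 240×65²] = 4332000 mm³.
Direct shear f_v = P/L_w = 155×10³ / 480 = 322.9 N/mm (vertical).
Torsion M = P·e = 155×10³ × 105 = 16275000 N·mm.
Critical point at (x, y) = (65, 120) from centroid. f_tx = M·y/J = 450.8 N/mm; f_ty = M·x/J = 244.2 N/mm.
Resultant f_max = √[f_tx² + (f_v + f_ty)²] = √[450.8² + (322.9 + 244.2)²] = 724.5 N/mm.
Capacity per unit length: φr_n = 0.75 × 0.6 × 430 × (0.707 × 8) = 1094 N/mm.
724.5 ≤ 1094 → adequate.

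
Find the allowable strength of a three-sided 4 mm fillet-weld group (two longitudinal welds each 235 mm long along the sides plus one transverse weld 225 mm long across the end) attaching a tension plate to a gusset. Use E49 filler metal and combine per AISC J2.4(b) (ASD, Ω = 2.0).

E49XX → F_EXX = 490 MPa.
t_e = 0.707 × 4 = 2.828 mm.
R_nwl = 0.6 × 490 × 2.828 × 470 × 10⁻³ = 390.8 kN (longitudinal, 2 welds).
R_nwt = 0.6 × 490 × 2.828 × 225 × 10⁻³ = 187.1 kN (transverse, base value).
(i) R_nwl + R_nwt = 577.8 kN; (ii) 0.85 R_nwl + 1.5 R_nwt = 612.8 kN.
R_n = max = 612.8 kN [governs: (ii)]; R_n/Ω = 306.4 kN.

R_n/Ω ≈ 306 kN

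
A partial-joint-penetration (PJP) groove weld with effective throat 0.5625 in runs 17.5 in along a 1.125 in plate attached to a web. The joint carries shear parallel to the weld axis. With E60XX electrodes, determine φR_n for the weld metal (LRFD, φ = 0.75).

E60XX → F_EXX = 60 ksi.
Effective throat (given) t_e = 0.5625 in.
A_we = 0.5625 × 17.5 = 9.844 in².
F_nw = 0.6 F_EXX = 36 ksi.
φR_n = 0.75 × 36 × 9.844 = 265.8 kip.

φR_n ≈ 266 kip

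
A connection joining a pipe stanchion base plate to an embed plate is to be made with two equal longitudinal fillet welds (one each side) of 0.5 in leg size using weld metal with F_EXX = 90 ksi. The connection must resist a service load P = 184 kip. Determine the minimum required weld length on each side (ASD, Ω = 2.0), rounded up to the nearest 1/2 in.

L = 10 in on each side

Throat t_e = 0.707 × 0.5 = 0.3535 in.
r_n/Ω = (0.6 × 90 × 0.3535) / 2.0 = 9.544 kip/in.
L_req = P / (r_n/Ω) = 184 / 9.544 = 19.28 in total.
Per side: 19.28 / 2 = 9.639 in.
Round up → use L = 10 in on each side.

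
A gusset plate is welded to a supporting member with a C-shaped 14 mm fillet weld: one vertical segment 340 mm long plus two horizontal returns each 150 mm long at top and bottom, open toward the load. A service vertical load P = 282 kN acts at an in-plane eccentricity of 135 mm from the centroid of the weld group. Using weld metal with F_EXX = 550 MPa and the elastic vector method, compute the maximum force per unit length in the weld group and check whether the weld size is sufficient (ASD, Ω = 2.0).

f_max ≈ 906 N/mm; adequate

Total weld length L_w = 640 mm. Treat welds as unit-width lines.
Centroid: x̄ = 2×150×75 / 640 = 35.16 mm from the vertical weld.
Polar moment about centroid: J = I_x + I_y = [340³/12 + 2×150×170²] + [340×35.16² + 2(150³/12 + 150×39.84²)] = 13400000 mm³.
Direct shear f_v = P/L_w = 282×10³ / 640 = 440.6 N/mm (vertical).
Torsion M = P·e = 282×10³ × 135 = 38070000 N·mm.
Critical point at (x, y) = (114.8, 170) from centroid. f_tx = M·y/J = 482.8 N/mm; f_ty = M·x/J = 326.2 N/mm.
Resultant f_max = √[f_tx² + (f_v + f_ty)²] = √[482.8² + (440.6 + 326.2)²] = 906.1 N/mm.
Capacity per unit length: r_n/Ω = (1/2.0) × 0.6 × 550 × (0.707 × 14) = 1633 N/mm.
906.1 ≤ 1633 → adequate.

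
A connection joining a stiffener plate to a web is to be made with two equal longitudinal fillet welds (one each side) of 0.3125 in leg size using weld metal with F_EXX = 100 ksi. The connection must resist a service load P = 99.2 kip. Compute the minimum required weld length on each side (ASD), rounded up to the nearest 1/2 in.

L = 7.5 in on each side

Throat t_e = 0.707 × 0.3125 = 0.2209 in.
r_n/Ω = (0.6 × 100 × 0.2209) / 2.0 = 6.628 kip/in.
L_req = P / (r_n/Ω) = 99.2 / 6.628 = 14.97 in total.
Per side: 14.97 / 2 = 7.483 in.
Round up → use L = 7.5 in on each side.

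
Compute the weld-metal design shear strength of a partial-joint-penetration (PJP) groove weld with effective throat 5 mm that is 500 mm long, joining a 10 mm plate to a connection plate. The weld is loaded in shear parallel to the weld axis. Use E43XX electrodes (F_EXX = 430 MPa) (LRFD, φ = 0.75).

φR_n ≈ 484 kN

Effective throat (given) t_e = 5 mm.
A_we = 5 × 500 = 2500 mm².
F_nw = 0.6 F_EXX = 258 MPa.
φR_n = 0.75 × 258 × 2500 × 10⁻³ = 483.8 kN.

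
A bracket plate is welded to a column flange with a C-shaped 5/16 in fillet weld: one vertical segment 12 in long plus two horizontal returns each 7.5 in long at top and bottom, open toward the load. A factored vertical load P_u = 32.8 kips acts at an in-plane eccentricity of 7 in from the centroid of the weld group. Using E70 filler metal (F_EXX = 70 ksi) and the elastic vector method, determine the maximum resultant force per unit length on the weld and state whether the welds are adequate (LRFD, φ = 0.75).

Total weld length L_w = 27 in. Treat welds as unit-width lines.
Centroid: x̄ = 2×7.5×3.75 / 27 = 2.083 in from the vertical weld.
Polar moment about centroid: J = I_x + I_y = [12³/12 + 2×7.5×6²] + [12×2.083² + 2(7.5³/12 + 7.5×1.667²)] = 848.1 in³.
Direct shear f_v = P/L_w = 32.8 / 27 = 1.215 kip/in (vertical).
Torsion M = P·e = 32.8 × 7 = 229.6 kip·in.
Critical point at (x, y) = (5.417, 6) from centroid. f_tx = M·y/J = 1.624 kip/in; f_ty = M·x/J = 1.466 kip/in.
Resultant f_max = √[f_tx² + (f_v + f_ty)²] = √[1.624² + (1.215 + 1.466)²] = 3.135 kip/in.
Capacity per unit length: φr_n = 0.75 × 0.6 × 70 × (0.707 × 0.3125) = 6.96 kip/in.
3.135 ≤ 6.96 → adequate.

f_max ≈ 3.13 kip/in; adequate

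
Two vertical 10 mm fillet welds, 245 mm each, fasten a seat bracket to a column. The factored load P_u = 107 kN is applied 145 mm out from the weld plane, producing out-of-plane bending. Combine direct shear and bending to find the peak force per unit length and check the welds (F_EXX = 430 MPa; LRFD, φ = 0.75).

f_max ≈ 806 N/mm; adequate

L_w = 2 × 245 = 490 mm; section modulus (unit throat) S = 2 × L²/6 = 20010 mm².
Direct shear f_v = P/L_w = 107×10³/490 = 218.4 N/mm.
Moment M = P × e = 107×10³ × 145 = 15515000 N·mm; bending f_b = M/S = 775.4 N/mm.
f_max = √(f_v² + f_b²) = √(218.4² + 775.4²) = 805.6 N/mm.
φr_n = 0.75 × 0.6 × 430 × (0.707 × 10) = 1368 N/mm → adequate.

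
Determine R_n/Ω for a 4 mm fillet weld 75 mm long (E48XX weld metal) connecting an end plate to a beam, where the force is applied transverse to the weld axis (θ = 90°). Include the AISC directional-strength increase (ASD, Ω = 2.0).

E48XX → F_EXX = 480 MPa.
t_e = 0.707 × 4 = 2.828 mm; A_we = 2.828 × 75 = 212.1 mm².
Directional factor: 1.0 + 0.5 sin^1.5(90°) = 1.5.
F_nw = 0.6 × 480 × 1.5 = 432 MPa.
R_n/Ω = (432 × 212.1) / 2.0 × 10⁻³ = 45.81 kN.

R_n/Ω ≈ 45.8 kN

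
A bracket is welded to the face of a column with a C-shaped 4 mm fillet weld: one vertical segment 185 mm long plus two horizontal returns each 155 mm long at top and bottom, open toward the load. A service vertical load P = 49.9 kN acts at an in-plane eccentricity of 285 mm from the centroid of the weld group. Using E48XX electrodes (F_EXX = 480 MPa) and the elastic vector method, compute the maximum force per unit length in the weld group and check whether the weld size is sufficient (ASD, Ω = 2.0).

f_max ≈ 526 N/mm; NOT adequate

Total weld length L_w = 495 mm. Treat welds as unit-width lines.
Centroid: x̄ = 2×155×77.5 / 495 = 48.54 mm from the vertical weld.
Polar moment about centroid: J = I_x + I_y = [185³/12 + 2×155×92.5²] + [185×48.54² + 2(155³/12 + 155×28.96²)] = 4497000 mm³.
Direct shear f_v = P/L_w = 49.9×10³ / 495 = 100.8 N/mm (vertical).
Torsion M = P·e = 49.9×10³ × 285 = 14222000 N·mm.
Critical point at (x, y) = (106.5, 92.5) from centroid. f_tx = M·y/J = 292.6 N/mm; f_ty = M·x/J = 336.7 N/mm.
Resultant f_max = √[f_tx² + (f_v + f_ty)²] = √[292.6² + (100.8 + 336.7)²] = 526.3 N/mm.
Capacity per unit length: r_n/Ω = (1/2.0) × 0.6 × 480 × (0.707 × 4) = 407.2 N/mm.
526.3 > 407.2 → NOT adequate.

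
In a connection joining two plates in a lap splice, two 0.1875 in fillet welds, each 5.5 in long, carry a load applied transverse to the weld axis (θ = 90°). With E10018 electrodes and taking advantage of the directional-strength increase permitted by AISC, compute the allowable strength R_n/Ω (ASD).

E100XX → F_EXX = 100 ksi.
t_e = 0.707 × 0.1875 = 0.1326 in; A_we = 0.1326 × 11 = 1.458 in².
Directional factor: 1.0 + 0.5 sin^1.5(90°) = 1.5.
F_nw = 0.6 × 100 × 1.5 = 90 ksi.
R_n/Ω = (90 × 1.458) / 2.0 = 65.62 kip.

R_n/Ω ≈ 65.6 kip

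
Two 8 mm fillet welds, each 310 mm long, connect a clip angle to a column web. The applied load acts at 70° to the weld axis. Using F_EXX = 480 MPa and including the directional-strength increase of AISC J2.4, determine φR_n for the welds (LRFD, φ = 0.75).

φR_n ≈ 1100 kN

t_e = 0.707 × 8 = 5.656 mm; A_we = 5.656 × 620 = 3507 mm².
Directional factor: 1.0 + 0.5 sin^1.5(70°) = 1.455.
F_nw = 0.6 × 480 × 1.455 = 419.2 MPa.
φR_n = 0.75 × 419.2 × 3507 × 10⁻³ = 1102 kN.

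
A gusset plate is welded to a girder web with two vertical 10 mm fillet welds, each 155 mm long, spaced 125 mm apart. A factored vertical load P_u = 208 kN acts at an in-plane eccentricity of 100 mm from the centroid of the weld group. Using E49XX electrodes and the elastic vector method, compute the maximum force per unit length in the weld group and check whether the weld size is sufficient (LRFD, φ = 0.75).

f_max ≈ 1640 N/mm; NOT adequate

E49XX → F_EXX = 490 MPa.
Total weld length L_w = 310 mm. Treat welds as unit-width lines.
Polar moment about centroid: J = 2[d³/12 + d(b/2)²] = 2[155³/12 + 155×62.5²] = 1832000 mm³.
Direct shear f_v = P/L_w = 208×10³ / 310 = 671 N/mm (vertical).
Torsion M = P·e = 208×10³ × 100 = 20800000 N·mm.
Critical point at (x, y) = (62.5, 77.5) from centroid. f_tx = M·y/J = 880.1 N/mm; f_ty = M·x/J = 709.8 N/mm.
Resultant f_max = √[f_tx² + (f_v + f_ty)²] = √[880.1² + (671 + 709.8)²] = 1637 N/mm.
Capacity per unit length: φr_n = 0.75 × 0.6 × 490 × (0.707 × 10) = 1559 N/mm.
1637 > 1559 → NOT adequate.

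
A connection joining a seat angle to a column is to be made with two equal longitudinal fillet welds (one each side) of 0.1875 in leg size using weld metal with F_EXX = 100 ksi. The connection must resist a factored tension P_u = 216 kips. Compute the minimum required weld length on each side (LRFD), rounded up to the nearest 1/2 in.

L = 18.5 in on each side

Throat t_e = 0.707 × 0.1875 = 0.1326 in.
φr_n = 0.75 × 0.6 × 100 × 0.1326 = 5.965 kips/in.
L_req = P_u / φr_n = 216 / 5.965 = 36.21 in total.
Per side: 36.21 / 2 = 18.1 in.
Round up → use L = 18.5 in on each side.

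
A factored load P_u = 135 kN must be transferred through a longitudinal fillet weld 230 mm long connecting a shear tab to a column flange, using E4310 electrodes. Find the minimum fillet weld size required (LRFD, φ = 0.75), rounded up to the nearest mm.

E43XX → F_EXX = 430 MPa.
Total weld length L = 230 mm.
Required throat t_e = P_u / (φ × 0.6 F_EXX × L) = 135 / (0.75 × 0.6 × 430 × 230 × 10⁻³) = 3.033 mm.
Required leg w = t_e / 0.707 = 4.29 mm → use 5 mm.

w = 5 mm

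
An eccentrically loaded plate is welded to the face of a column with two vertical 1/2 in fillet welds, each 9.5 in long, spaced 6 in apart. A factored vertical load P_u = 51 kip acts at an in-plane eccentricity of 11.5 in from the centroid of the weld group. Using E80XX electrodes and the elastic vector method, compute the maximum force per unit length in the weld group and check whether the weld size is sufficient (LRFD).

E80XX → F_EXX = 80 ksi.
Total weld length L_w = 19 in. Treat welds as unit-width lines.
Polar moment about centroid: J = 2[d³/12 + d(b/2)²] = 2[9.5³/12 + 9.5×3²] = 313.9 in³.
Direct shear f_v = P/L_w = 51 / 19 = 2.684 kip/in (vertical).
Torsion M = P·e = 51 × 11.5 = 586.5 kip·in.
Critical point at (x, y) = (3, 4.75) from centroid. f_tx = M·y/J = 8.875 kip/in; f_ty = M·x/J = 5.605 kip/in.
Resultant f_max = √[f_tx² + (f_v + f_ty)²] = √[8.875² + (2.684 + 5.605)²] = 12.14 kip/in.
Capacity per unit length: φr_n = 0.75 × 0.6 × 80 × (0.707 × 0.5) = 12.73 kip/in.
12.14 ≤ 12.73 → adequate.

f_max ≈ 12.1 kip/in; adequate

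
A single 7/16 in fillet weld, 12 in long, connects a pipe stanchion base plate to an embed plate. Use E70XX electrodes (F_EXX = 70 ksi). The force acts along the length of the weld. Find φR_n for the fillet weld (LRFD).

φR_n ≈ 117 kips

Effective throat t_e = 0.707 × 0.4375 = 0.3093 in.
Total length L = 12 in; A_we = 0.3093 × 12 = 3.712 in².
F_nw = 0.6 F_EXX = 0.6 × 70 = 42 ksi.
φR_n = 0.75 × 42 × 3.712 = 116.9 kips.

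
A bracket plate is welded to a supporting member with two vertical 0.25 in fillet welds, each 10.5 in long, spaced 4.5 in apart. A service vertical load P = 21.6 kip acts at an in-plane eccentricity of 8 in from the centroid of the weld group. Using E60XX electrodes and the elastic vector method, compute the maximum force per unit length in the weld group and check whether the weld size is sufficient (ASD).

f_max ≈ 3.82 kip/in; NOT adequate

E60XX → F_EXX = 60 ksi.
Total weld length L_w = 21 in. Treat welds as unit-width lines.
Polar moment about centroid: J = 2[d³/12 + d(b/2)²] = 2[10.5³/12 + 10.5×2.25²] = 299.2 in³.
Direct shear f_v = P/L_w = 21.6 / 21 = 1.029 kip/in (vertical).
Torsion M = P·e = 21.6 × 8 = 172.8 kip·in.
Critical point at (x, y) = (2.25, 5.25) from centroid. f_tx = M·y/J = 3.032 kip/in; f_ty = M·x/J = 1.299 kip/in.
Resultant f_max = √[f_tx² + (f_v + f_ty)²] = √[3.032² + (1.029 + 1.299)²] = 3.822 kip/in.
Capacity per unit length: r_n/Ω = (1/2.0) × 0.6 × 60 × (0.707 × 0.25) = 3.181 kip/in.
3.822 > 3.181 → NOT adequate.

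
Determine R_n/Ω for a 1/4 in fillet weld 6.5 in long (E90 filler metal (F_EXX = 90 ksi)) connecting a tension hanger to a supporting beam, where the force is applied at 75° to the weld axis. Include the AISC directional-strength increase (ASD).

t_e = 0.707 × 0.25 = 0.1767 in; A_we = 0.1767 × 6.5 = 1.149 in².
Directional factor: 1.0 + 0.5 sin^1.5(75°) = 1.475.
F_nw = 0.6 × 90 × 1.475 = 79.63 ksi.
R_n/Ω = (79.63 × 1.149) / 2.0 = 45.74 kips.

R_n/Ω ≈ 45.7 kips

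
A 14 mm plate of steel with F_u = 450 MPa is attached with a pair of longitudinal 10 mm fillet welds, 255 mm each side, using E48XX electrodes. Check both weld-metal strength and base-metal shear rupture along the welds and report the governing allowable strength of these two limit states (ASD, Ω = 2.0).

R_n/Ω ≈ 519 kN (weld metal governs)

E48XX → F_EXX = 480 MPa.
t_e = 0.707 × 10 = 7.07 mm; L = 510 mm.
Weld metal: R_n/Ω = (1/2.0) × 0.6 × 480 × 7.07 × 510 × 10⁻³ = 519.2 kN.
Base metal (shear rupture): R_n/Ω = (1/2.0) × 0.6 × 450 × 14 × 510 × 10⁻³ = 963.9 kN.
Governing: weld metal.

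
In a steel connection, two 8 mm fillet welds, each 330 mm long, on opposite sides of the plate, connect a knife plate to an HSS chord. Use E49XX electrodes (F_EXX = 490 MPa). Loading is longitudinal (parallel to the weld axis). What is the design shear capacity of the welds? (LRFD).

Effective throat t_e = 0.707 × 8 = 5.656 mm.
Total length L = 660 mm; A_we = 5.656 × 660 = 3733 mm².
F_nw = 0.6 F_EXX = 0.6 × 490 = 294 MPa.
φR_n = 0.75 × 294 × 3733 × 10⁻³ = 823.1 kN.

φR_n ≈ 823 kN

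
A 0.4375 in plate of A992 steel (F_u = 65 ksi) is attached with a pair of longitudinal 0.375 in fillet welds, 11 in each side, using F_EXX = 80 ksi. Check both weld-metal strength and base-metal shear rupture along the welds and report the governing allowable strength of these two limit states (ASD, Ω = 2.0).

R_n/Ω ≈ 140 kips (weld metal governs)

t_e = 0.707 × 0.375 = 0.2651 in; L = 22 in.
Weld metal: R_n/Ω = (1/2.0) × 0.6 × 80 × 0.2651 × 22 = 140 kips.
Base metal (shear rupture): R_n/Ω = (1/2.0) × 0.6 × 65 × 0.4375 × 22 = 187.7 kips.
Governing: weld metal.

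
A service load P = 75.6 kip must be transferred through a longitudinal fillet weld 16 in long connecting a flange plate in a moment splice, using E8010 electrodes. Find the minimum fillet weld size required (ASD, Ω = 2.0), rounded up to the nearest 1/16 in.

w = 5/16 in

E80XX → F_EXX = 80 ksi.
Total weld length L = 16 in.
Required throat t_e = P × Ω / (0.6 F_EXX × L) = 75.6 × 2.0 / (0.6 × 80 × 16) = 0.1969 in.
Required leg w = t_e / 0.707 = 0.2785 in → use 5/16 in.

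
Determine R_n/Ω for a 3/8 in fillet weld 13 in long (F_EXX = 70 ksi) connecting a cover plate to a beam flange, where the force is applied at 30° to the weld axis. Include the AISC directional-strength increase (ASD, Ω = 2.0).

t_e = 0.707 × 0.375 = 0.2651 in; A_we = 0.2651 × 13 = 3.447 in².
Directional factor: 1.0 + 0.5 sin^1.5(30°) = 1.177.
F_nw = 0.6 × 70 × 1.177 = 49.42 ksi.
R_n/Ω = (49.42 × 3.447) / 2.0 = 85.17 kip.

R_n/Ω ≈ 85.2 kip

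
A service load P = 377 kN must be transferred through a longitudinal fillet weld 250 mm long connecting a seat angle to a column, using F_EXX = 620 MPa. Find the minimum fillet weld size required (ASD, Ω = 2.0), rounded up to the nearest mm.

w = 12 mm

Total weld length L = 250 mm.
Required throat t_e = P × Ω / (0.6 F_EXX × L) = 377 × 2.0 / (0.6 × 620 × 250 × 10⁻³) = 8.108 mm.
Required leg w = t_e / 0.707 = 11.47 mm → use 12 mm.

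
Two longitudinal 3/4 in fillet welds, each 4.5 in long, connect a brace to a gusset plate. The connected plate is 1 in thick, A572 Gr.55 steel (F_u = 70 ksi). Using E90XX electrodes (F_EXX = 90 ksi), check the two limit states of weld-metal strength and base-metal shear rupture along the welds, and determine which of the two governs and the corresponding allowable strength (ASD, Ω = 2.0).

t_e = 0.707 × 0.75 = 0.5302 in; L = 9 in.
Weld metal: R_n/Ω = (1/2.0) × 0.6 × 90 × 0.5302 × 9 = 128.9 kips.
Base metal (shear rupture): R_n/Ω = (1/2.0) × 0.6 × 70 × 1 × 9 = 189 kips.
Governing: weld metal.

R_n/Ω ≈ 129 kips (weld metal governs)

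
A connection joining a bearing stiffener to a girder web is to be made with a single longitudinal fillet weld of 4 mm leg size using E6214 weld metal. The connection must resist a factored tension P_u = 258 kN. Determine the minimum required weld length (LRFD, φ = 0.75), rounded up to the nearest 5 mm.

L = 330 mm

E62XX → F_EXX = 620 MPa.
Throat t_e = 0.707 × 4 = 2.828 mm.
φr_n = 0.75 × 0.6 × 620 × 2.828 × 10⁻³ = 0.789 kN/mm.
L_req = P_u / φr_n = 258 / 0.789 = 327 mm total.
Round up → use L = 330 mm.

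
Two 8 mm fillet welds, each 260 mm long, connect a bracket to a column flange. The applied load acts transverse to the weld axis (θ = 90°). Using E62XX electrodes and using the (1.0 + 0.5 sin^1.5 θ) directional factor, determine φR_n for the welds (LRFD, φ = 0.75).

φR_n ≈ 1230 kN

E62XX → F_EXX = 620 MPa.
t_e = 0.707 × 8 = 5.656 mm; A_we = 5.656 × 520 = 2941 mm².
Directional factor: 1.0 + 0.5 sin^1.5(90°) = 1.5.
F_nw = 0.6 × 620 × 1.5 = 558 MPa.
φR_n = 0.75 × 558 × 2941 × 10⁻³ = 1231 kN.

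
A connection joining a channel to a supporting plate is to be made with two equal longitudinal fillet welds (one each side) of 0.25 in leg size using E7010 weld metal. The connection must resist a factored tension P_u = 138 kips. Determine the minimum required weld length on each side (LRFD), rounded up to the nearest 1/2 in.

E70XX → F_EXX = 70 ksi.
Throat t_e = 0.707 × 0.25 = 0.1767 in.
φr_n = 0.75 × 0.6 × 70 × 0.1767 = 5.568 kips/in.
L_req = P_u / φr_n = 138 / 5.568 = 24.79 in total.
Per side: 24.79 / 2 = 12.39 in.
Round up → use L = 12.5 in on each side.

L = 12.5 in on each side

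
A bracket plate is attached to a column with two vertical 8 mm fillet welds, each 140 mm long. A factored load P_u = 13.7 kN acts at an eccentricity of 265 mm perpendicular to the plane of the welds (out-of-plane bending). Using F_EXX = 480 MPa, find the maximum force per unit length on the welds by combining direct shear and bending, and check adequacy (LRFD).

f_max ≈ 558 N/mm; adequate

L_w = 2 × 140 = 280 mm; section modulus (unit throat) S = 2 × L²/6 = 6533 mm².
Direct shear f_v = P/L_w = 13.7×10³/280 = 48.93 N/mm.
Moment M = P × e = 13.7×10³ × 265 = 3630500 N·mm; bending f_b = M/S = 555.7 N/mm.
f_max = √(f_v² + f_b²) = √(48.93² + 555.7²) = 557.8 N/mm.
φr_n = 0.75 × 0.6 × 480 × (0.707 × 8) = 1222 N/mm → adequate.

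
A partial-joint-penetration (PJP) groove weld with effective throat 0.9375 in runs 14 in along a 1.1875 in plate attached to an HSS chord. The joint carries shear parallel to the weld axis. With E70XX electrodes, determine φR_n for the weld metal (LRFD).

φR_n ≈ 413 kip

E70XX → F_EXX = 70 ksi.
Effective throat (given) t_e = 0.9375 in.
A_we = 0.9375 × 14 = 13.12 in².
F_nw = 0.6 F_EXX = 42 ksi.
φR_n = 0.75 × 42 × 13.12 = 413.4 kip.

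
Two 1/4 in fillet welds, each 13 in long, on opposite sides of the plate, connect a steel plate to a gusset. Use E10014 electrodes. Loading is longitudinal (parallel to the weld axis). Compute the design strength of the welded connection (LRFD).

φR_n ≈ 207 kips

E100XX → F_EXX = 100 ksi.
Effective throat t_e = 0.707 × 0.25 = 0.1767 in.
Total length L = 26 in; A_we = 0.1767 × 26 = 4.595 in².
F_nw = 0.6 F_EXX = 0.6 × 100 = 60 ksi.
φR_n = 0.75 × 60 × 4.595 = 206.8 kips.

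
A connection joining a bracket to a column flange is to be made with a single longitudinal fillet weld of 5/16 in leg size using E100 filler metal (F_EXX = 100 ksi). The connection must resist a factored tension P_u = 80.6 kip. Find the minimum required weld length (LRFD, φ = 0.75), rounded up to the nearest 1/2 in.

Throat t_e = 0.707 × 0.3125 = 0.2209 in.
φr_n = 0.75 × 0.6 × 100 × 0.2209 = 9.942 kip/in.
L_req = P_u / φr_n = 80.6 / 9.942 = 8.107 in total.
Round up → use L = 8.5 in.

L = 8.5 in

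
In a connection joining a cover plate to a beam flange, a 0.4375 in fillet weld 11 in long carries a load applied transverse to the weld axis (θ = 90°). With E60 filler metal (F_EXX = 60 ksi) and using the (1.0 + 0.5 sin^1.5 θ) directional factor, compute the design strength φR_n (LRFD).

t_e = 0.707 × 0.4375 = 0.3093 in; A_we = 0.3093 × 11 = 3.402 in².
Directional factor: 1.0 + 0.5 sin^1.5(90°) = 1.5.
F_nw = 0.6 × 60 × 1.5 = 54 ksi.
φR_n = 0.75 × 54 × 3.402 = 137.8 kip.

φR_n ≈ 138 kip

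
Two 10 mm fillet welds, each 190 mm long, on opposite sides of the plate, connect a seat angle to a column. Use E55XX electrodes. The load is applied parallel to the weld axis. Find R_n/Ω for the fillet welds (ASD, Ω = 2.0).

E55XX → F_EXX = 550 MPa.
Effective throat t_e = 0.707 × 10 = 7.07 mm.
Total length L = 380 mm; A_we = 7.07 × 380 = 2687 mm².
F_nw = 0.6 F_EXX = 0.6 × 550 = 330 MPa.
R_n = 330 × 2687 × 10⁻³ = 886.6 kN; R_n/Ω = 886.6/2.0 = 443.3 kN.

R_n/Ω ≈ 443 kN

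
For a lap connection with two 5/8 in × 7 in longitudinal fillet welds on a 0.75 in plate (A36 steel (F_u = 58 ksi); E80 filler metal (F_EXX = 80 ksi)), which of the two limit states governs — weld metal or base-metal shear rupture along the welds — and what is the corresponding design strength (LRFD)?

φR_n ≈ 223 kips (weld metal governs)

t_e = 0.707 × 0.625 = 0.4419 in; L = 14 in.
Weld metal: φR_n = 0.75 × 0.6 × 80 × 0.4419 × 14 = 222.7 kips.
Base metal (shear rupture): φR_n = 0.75 × 0.6 × 58 × 0.75 × 14 = 274 kips.
Governing: weld metal.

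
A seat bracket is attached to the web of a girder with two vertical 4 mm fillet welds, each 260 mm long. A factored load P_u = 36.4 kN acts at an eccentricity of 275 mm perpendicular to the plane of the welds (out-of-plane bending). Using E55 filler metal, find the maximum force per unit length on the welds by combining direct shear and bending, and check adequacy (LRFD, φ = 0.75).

f_max ≈ 450 N/mm; adequate

E55XX → F_EXX = 550 MPa.
L_w = 2 × 260 = 520 mm; section modulus (unit throat) S = 2 × L²/6 = 22530 mm².
Direct shear f_v = P/L_w = 36.4×10³/520 = 70 N/mm.
Moment M = P × e = 36.4×10³ × 275 = 10010000 N·mm; bending f_b = M/S = 444.2 N/mm.
f_max = √(f_v² + f_b²) = √(70² + 444.2²) = 449.7 N/mm.
φr_n = 0.75 × 0.6 × 550 × (0.707 × 4) = 699.9 N/mm → adequate.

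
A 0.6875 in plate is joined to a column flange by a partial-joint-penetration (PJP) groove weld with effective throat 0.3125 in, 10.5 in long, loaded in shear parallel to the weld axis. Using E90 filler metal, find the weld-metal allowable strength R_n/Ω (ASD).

E90XX → F_EXX = 90 ksi.
Effective throat (given) t_e = 0.3125 in.
A_we = 0.3125 × 10.5 = 3.281 in².
F_nw = 0.6 F_EXX = 54 ksi.
R_n/Ω = (54 × 3.281) / 2.0 = 88.59 kip.

R_n/Ω ≈ 88.6 kip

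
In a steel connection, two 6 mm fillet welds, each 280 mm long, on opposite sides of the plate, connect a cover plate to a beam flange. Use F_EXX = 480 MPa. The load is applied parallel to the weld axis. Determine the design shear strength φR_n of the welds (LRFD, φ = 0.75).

Effective throat t_e = 0.707 × 6 = 4.242 mm.
Total length L = 560 mm; A_we = 4.242 × 560 = 2376 mm².
F_nw = 0.6 F_EXX = 0.6 × 480 = 288 MPa.
φR_n = 0.75 × 288 × 2376 × 10⁻³ = 513.1 kN.

φR_n ≈ 513 kN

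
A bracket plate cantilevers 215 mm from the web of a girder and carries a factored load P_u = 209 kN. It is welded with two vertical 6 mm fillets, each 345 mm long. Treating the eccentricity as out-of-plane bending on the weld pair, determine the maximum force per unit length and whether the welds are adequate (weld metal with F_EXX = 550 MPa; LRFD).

f_max ≈ 1170 N/mm; NOT adequate

L_w = 2 × 345 = 690 mm; section modulus (unit throat) S = 2 × L²/6 = 39680 mm².
Direct shear f_v = P/L_w = 209×10³/690 = 302.9 N/mm.
Moment M = P × e = 209×10³ × 215 = 44935000 N·mm; bending f_b = M/S = 1133 N/mm.
f_max = √(f_v² + f_b²) = √(302.9² + 1133²) = 1172 N/mm.
φr_n = 0.75 × 0.6 × 550 × (0.707 × 6) = 1050 N/mm → NOT adequate.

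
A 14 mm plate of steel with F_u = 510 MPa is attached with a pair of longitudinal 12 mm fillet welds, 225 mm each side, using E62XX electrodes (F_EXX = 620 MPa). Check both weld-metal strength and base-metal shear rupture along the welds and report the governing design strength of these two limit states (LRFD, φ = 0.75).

t_e = 0.707 × 12 = 8.484 mm; L = 450 mm.
Weld metal: φR_n = 0.75 × 0.6 × 620 × 8.484 × 450 × 10⁻³ = 1065 kN.
Base metal (shear rupture): φR_n = 0.75 × 0.6 × 510 × 14 × 450 × 10⁻³ = 1446 kN.
Governing: weld metal.

φR_n ≈ 1070 kN (weld metal governs)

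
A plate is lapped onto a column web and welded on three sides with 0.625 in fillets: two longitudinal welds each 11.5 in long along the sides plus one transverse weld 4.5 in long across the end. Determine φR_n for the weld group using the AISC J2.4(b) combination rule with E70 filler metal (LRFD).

φR_n ≈ 383 kips

E70XX → F_EXX = 70 ksi.
t_e = 0.707 × 0.625 = 0.4419 in.
R_nwl = 0.6 × 70 × 0.4419 × 23 = 426.9 kips (longitudinal, 2 welds).
R_nwt = 0.6 × 70 × 0.4419 × 4.5 = 83.51 kips (transverse, base value).
(i) R_nwl + R_nwt = 510.4 kips; (ii) 0.85 R_nwl + 1.5 R_nwt = 488.1 kips.
R_n = max = 510.4 kips [governs: (i)]; φR_n = 382.8 kips.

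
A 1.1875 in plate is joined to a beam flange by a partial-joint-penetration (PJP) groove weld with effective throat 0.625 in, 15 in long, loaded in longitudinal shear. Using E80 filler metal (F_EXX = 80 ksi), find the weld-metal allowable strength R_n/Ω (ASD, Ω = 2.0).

R_n/Ω ≈ 225 kips

Effective throat (given) t_e = 0.625 in.
A_we = 0.625 × 15 = 9.375 in².
F_nw = 0.6 F_EXX = 48 ksi.
R_n/Ω = (48 × 9.375) / 2.0 = 225 kips.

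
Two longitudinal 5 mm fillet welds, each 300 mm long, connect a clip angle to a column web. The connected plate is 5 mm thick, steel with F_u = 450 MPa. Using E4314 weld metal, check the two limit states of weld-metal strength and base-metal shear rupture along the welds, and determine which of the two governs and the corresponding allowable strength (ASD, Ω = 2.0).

E43XX → F_EXX = 430 MPa.
t_e = 0.707 × 5 = 3.535 mm; L = 600 mm.
Weld metal: R_n/Ω = (1/2.0) × 0.6 × 430 × 3.535 × 600 × 10⁻³ = 273.6 kN.
Base metal (shear rupture): R_n/Ω = (1/2.0) × 0.6 × 450 × 5 × 600 × 10⁻³ = 405 kN.
Governing: weld metal.

R_n/Ω ≈ 274 kN (weld metal governs)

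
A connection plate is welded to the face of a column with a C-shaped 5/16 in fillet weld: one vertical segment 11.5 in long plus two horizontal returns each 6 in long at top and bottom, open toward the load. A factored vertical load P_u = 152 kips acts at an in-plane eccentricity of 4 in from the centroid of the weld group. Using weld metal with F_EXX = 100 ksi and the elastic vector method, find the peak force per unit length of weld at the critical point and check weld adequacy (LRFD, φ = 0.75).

Total weld length L_w = 23.5 in. Treat welds as unit-width lines.
Centroid: x̄ = 2×6×3 / 23.5 = 1.532 in from the vertical weld.
Polar moment about centroid: J = I_x + I_y = [11.5³/12 + 2×6×5.75²] + [11.5×1.532² + 2(6³/12 + 6×1.468²)] = 612.3 in³.
Direct shear f_v = P/L_w = 152 / 23.5 = 6.468 kip/in (vertical).
Torsion M = P·e = 152 × 4 = 608 kip·in.
Critical point at (x, y) = (4.468, 5.75) from centroid. f_tx = M·y/J = 5.709 kip/in; f_ty = M·x/J = 4.436 kip/in.
Resultant f_max = √[f_tx² + (f_v + f_ty)²] = √[5.709² + (6.468 + 4.436)²] = 12.31 kip/in.
Capacity per unit length: φr_n = 0.75 × 0.6 × 100 × (0.707 × 0.3125) = 9.942 kip/in.
12.31 > 9.942 → NOT adequate.

f_max ≈ 12.3 kip/in; NOT adequate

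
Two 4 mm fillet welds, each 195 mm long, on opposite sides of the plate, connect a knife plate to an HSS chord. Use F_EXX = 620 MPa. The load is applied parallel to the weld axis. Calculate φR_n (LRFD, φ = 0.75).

Effective throat t_e = 0.707 × 4 = 2.828 mm.
Total length L = 390 mm; A_we = 2.828 × 390 = 1103 mm².
F_nw = 0.6 F_EXX = 0.6 × 620 = 372 MPa.
φR_n = 0.75 × 372 × 1103 × 10⁻³ = 307.7 kN.

φR_n ≈ 308 kN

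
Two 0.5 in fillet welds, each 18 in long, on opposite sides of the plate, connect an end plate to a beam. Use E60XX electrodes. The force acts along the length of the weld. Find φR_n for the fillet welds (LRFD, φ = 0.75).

φR_n ≈ 344 kips

E60XX → F_EXX = 60 ksi.
Effective throat t_e = 0.707 × 0.5 = 0.3535 in.
Total length L = 36 in; A_we = 0.3535 × 36 = 12.73 in².
F_nw = 0.6 F_EXX = 0.6 × 60 = 36 ksi.
φR_n = 0.75 × 36 × 12.73 = 343.6 kips.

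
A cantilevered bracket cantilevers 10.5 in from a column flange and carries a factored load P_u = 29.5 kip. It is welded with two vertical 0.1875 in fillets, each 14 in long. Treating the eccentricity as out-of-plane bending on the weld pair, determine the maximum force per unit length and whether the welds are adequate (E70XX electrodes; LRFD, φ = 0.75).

f_max ≈ 4.86 kip/in; NOT adequate

E70XX → F_EXX = 70 ksi.
L_w = 2 × 14 = 28 in; section modulus (unit throat) S = 2 × L²/6 = 65.33 in².
Direct shear f_v = P/L_w = 29.5/28 = 1.054 kip/in.
Moment M = P × e = 29.5 × 10.5 = 309.75 kip·in; bending f_b = M/S = 4.741 kip/in.
f_max = √(f_v² + f_b²) = √(1.054² + 4.741²) = 4.857 kip/in.
φr_n = 0.75 × 0.6 × 70 × (0.707 × 0.1875) = 4.176 kip/in → NOT adequate.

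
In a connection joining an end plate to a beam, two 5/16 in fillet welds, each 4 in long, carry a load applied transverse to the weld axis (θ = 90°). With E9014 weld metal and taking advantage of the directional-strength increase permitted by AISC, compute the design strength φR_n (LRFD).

E90XX → F_EXX = 90 ksi.
t_e = 0.707 × 0.3125 = 0.2209 in; A_we = 0.2209 × 8 = 1.767 in².
Directional factor: 1.0 + 0.5 sin^1.5(90°) = 1.5.
F_nw = 0.6 × 90 × 1.5 = 81 ksi.
φR_n = 0.75 × 81 × 1.767 = 107.4 kips.

φR_n ≈ 107 kips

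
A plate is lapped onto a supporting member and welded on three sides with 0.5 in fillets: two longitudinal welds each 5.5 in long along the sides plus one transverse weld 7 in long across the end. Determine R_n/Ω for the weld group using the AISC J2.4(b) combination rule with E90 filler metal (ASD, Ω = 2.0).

R_n/Ω ≈ 189 kips

E90XX → F_EXX = 90 ksi.
t_e = 0.707 × 0.5 = 0.3535 in.
R_nwl = 0.6 × 90 × 0.3535 × 11 = 210 kips (longitudinal, 2 welds).
R_nwt = 0.6 × 90 × 0.3535 × 7 = 133.6 kips (transverse, base value).
(i) R_nwl + R_nwt = 343.6 kips; (ii) 0.85 R_nwl + 1.5 R_nwt = 378.9 kips.
R_n = max = 378.9 kips [governs: (ii)]; R_n/Ω = 189.5 kips.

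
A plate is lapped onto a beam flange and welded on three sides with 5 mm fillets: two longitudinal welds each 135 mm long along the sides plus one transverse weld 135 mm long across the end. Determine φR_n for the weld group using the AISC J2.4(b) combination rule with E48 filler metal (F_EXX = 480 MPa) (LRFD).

t_e = 0.707 × 5 = 3.535 mm.
R_nwl = 0.6 × 480 × 3.535 × 270 × 10⁻³ = 274.9 kN (longitudinal, 2 welds).
R_nwt = 0.6 × 480 × 3.535 × 135 × 10⁻³ = 137.4 kN (transverse, base value).
(i) R_nwl + R_nwt = 412.3 kN; (ii) 0.85 R_nwl + 1.5 R_nwt = 439.8 kN.
R_n = max = 439.8 kN [governs: (ii)]; φR_n = 329.9 kN.

φR_n ≈ 330 kN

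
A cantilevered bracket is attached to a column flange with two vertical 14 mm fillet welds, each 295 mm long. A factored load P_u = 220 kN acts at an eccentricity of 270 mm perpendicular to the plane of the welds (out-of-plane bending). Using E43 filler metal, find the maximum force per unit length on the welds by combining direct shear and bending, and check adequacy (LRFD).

f_max ≈ 2080 N/mm; NOT adequate

E43XX → F_EXX = 430 MPa.
L_w = 2 × 295 = 590 mm; section modulus (unit throat) S = 2 × L²/6 = 29010 mm².
Direct shear f_v = P/L_w = 220×10³/590 = 372.9 N/mm.
Moment M = P × e = 220×10³ × 270 = 59400000 N·mm; bending f_b = M/S = 2048 N/mm.
f_max = √(f_v² + f_b²) = √(372.9² + 2048²) = 2081 N/mm.
φr_n = 0.75 × 0.6 × 430 × (0.707 × 14) = 1915 N/mm → NOT adequate.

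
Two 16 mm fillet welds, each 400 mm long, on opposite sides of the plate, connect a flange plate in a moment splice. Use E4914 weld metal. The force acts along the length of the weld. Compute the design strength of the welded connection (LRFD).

E49XX → F_EXX = 490 MPa.
Effective throat t_e = 0.707 × 16 = 11.31 mm.
Total length L = 800 mm; A_we = 11.31 × 800 = 9050 mm².
F_nw = 0.6 F_EXX = 0.6 × 490 = 294 MPa.
φR_n = 0.75 × 294 × 9050 × 10⁻³ = 1995 kN.

φR_n ≈ 2000 kN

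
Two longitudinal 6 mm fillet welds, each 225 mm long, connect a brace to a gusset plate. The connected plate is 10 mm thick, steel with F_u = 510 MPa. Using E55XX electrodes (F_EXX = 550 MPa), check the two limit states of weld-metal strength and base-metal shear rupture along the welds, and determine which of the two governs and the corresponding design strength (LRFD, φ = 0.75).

t_e = 0.707 × 6 = 4.242 mm; L = 450 mm.
Weld metal: φR_n = 0.75 × 0.6 × 550 × 4.242 × 450 × 10⁻³ = 472.5 kN.
Base metal (shear rupture): φR_n = 0.75 × 0.6 × 510 × 10 × 450 × 10⁻³ = 1033 kN.
Governing: weld metal.

φR_n ≈ 472 kN (weld metal governs)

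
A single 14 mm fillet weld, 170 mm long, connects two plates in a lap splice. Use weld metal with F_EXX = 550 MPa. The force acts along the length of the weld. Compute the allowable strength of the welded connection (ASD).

R_n/Ω ≈ 278 kN

Effective throat t_e = 0.707 × 14 = 9.898 mm.
Total length L = 170 mm; A_we = 9.898 × 170 = 1683 mm².
F_nw = 0.6 F_EXX = 0.6 × 550 = 330 MPa.
R_n = 330 × 1683 × 10⁻³ = 555.3 kN; R_n/Ω = 555.3/2.0 = 277.6 kN.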